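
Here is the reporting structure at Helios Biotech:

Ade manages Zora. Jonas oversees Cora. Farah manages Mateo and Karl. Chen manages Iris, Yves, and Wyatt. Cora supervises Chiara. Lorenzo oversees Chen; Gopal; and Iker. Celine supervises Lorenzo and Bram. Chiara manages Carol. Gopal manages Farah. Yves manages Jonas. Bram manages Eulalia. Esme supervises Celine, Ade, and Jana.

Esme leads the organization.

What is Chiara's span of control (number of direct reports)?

Chiara directly manages Carol. That is 1 direct report.

1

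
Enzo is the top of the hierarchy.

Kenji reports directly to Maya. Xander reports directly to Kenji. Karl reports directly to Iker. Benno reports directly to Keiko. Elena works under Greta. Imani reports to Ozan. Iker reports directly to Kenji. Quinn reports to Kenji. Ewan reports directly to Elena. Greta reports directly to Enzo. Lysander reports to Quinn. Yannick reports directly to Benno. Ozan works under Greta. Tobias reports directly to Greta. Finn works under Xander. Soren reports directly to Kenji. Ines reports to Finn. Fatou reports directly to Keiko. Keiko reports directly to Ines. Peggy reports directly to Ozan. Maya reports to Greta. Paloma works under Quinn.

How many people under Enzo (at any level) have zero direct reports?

10

The people in Enzo's organization with no one reporting to them are Peggy, Imani, Ewan, Lysander, Paloma, Karl, Yannick, Fatou, Soren, Tobias. That is 10.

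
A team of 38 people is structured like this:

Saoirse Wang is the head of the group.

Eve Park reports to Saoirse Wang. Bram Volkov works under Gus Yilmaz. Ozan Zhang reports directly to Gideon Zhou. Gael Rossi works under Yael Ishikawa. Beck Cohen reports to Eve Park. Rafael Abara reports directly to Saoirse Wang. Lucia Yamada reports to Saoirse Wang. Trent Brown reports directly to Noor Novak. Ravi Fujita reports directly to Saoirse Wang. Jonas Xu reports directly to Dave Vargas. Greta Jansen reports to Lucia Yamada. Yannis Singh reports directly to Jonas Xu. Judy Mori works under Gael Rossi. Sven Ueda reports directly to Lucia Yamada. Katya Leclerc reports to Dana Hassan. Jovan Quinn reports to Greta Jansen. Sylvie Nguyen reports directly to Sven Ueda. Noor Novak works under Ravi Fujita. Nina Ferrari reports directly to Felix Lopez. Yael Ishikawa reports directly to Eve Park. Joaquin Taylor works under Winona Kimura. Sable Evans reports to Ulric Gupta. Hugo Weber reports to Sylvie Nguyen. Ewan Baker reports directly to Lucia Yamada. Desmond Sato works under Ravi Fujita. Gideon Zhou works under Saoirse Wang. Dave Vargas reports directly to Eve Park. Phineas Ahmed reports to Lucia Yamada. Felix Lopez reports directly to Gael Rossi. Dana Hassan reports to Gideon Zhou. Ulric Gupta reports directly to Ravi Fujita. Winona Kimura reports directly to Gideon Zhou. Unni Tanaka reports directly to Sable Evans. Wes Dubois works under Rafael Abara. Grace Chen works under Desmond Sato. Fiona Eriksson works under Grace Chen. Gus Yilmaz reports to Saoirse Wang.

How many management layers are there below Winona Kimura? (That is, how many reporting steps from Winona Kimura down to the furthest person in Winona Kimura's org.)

The longest chain under Winona Kimura runs Winona Kimura → Joaquin Taylor, which is 1 level below Winona Kimura.

1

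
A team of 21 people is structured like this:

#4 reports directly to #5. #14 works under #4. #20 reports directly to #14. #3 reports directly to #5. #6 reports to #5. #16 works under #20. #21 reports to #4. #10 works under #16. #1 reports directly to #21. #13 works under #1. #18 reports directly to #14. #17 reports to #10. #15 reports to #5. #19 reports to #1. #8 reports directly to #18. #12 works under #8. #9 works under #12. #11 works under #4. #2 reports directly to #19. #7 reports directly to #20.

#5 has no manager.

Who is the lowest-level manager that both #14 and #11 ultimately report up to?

#14's chain of managers is #4, #5. #11's chain of managers is #4, #5. The first manager that appears in both chains is #4.

#4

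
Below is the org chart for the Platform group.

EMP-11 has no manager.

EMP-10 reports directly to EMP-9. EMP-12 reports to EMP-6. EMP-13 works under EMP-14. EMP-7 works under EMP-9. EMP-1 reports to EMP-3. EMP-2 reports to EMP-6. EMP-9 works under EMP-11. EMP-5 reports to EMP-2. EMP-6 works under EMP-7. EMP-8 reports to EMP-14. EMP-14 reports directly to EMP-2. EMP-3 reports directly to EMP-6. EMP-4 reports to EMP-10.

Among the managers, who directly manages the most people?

EMP-6

Direct-report counts: EMP-11 has 1; EMP-9 has 2; EMP-7 has 1; EMP-6 has 3; EMP-3 has 1; EMP-2 has 2; EMP-14 has 2; EMP-10 has 1. The largest is 3, held by EMP-6.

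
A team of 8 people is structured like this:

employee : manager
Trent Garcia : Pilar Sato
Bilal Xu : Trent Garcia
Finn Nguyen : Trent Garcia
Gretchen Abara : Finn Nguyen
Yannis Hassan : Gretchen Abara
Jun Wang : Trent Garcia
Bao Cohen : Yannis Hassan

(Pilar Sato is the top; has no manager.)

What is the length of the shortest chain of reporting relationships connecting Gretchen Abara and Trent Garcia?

2

Gretchen Abara is in Trent Garcia's organization: the chain from Gretchen Abara up to Trent Garcia is Gretchen Abara → Finn Nguyen → Trent Garcia, which is 2 links.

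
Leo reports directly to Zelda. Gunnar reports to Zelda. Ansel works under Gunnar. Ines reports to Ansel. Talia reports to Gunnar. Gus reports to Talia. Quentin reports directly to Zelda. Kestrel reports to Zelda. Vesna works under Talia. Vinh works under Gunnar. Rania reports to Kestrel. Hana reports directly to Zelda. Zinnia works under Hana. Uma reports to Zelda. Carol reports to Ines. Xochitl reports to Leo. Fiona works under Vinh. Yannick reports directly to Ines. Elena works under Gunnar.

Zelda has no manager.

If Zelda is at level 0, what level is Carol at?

Chain from Carol up to Zelda: Carol → Ines → Ansel → Gunnar → Zelda. That is 4 steps up, so Carol is 4 levels below Zelda.

4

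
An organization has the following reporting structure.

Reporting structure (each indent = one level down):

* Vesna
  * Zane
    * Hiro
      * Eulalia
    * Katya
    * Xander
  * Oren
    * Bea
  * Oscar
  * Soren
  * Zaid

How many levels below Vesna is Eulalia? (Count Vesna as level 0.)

Chain from Eulalia up to Vesna: Eulalia → Hiro → Zane → Vesna. That is 3 steps up, so Eulalia is 3 levels below Vesna.

3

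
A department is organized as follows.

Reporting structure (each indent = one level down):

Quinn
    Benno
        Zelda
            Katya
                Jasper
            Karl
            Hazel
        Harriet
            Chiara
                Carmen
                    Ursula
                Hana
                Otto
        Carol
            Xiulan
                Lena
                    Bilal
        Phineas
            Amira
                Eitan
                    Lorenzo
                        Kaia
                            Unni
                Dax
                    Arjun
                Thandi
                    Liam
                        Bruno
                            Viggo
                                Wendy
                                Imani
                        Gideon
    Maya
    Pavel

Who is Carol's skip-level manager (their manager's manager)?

Quinn

Carol reports to Benno, and Benno reports to Quinn. So Carol's skip-level manager is Quinn.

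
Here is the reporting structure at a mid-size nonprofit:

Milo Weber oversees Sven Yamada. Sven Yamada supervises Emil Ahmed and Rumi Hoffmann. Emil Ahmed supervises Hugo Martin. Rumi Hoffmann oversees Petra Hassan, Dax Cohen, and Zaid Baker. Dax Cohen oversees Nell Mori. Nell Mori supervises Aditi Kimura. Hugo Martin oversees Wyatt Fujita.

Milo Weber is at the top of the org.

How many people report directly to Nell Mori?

Nell Mori directly manages Aditi Kimura. That is 1 direct report.

1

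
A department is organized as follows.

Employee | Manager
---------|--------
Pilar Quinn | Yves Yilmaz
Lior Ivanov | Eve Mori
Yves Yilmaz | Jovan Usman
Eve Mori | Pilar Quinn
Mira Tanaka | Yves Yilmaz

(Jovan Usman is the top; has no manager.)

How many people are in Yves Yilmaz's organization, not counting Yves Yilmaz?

4

Yves Yilmaz directly manages Pilar Quinn, Mira Tanaka. Under Pilar Quinn: Eve Mori, Lior Ivanov (2). Mira Tanaka has no reports. So Yves Yilmaz's organization is 2 direct reports plus everyone under them: 3 + 1 = 4.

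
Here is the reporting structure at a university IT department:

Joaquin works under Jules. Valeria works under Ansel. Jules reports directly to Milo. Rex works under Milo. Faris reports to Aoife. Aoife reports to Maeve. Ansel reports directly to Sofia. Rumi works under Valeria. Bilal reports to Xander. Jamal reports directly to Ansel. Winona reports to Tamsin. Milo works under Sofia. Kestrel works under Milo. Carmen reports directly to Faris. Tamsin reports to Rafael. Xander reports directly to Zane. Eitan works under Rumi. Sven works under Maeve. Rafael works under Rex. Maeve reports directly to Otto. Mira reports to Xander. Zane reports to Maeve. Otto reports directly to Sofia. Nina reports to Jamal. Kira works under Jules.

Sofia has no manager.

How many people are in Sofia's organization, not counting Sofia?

Sofia directly manages Ansel, Milo, Otto. Under Ansel: Jamal, Nina, Valeria, Rumi, Eitan (5). Under Milo: Rex, Rafael, Tamsin, Winona, Kestrel, Jules, Joaquin, Kira (8). Under Otto: Maeve, Sven, Zane, Xander, Bilal, Mira, Aoife, Faris, Carmen (9). So Sofia's organization is 3 direct reports plus everyone under them: 6 + 9 + 10 = 25.

25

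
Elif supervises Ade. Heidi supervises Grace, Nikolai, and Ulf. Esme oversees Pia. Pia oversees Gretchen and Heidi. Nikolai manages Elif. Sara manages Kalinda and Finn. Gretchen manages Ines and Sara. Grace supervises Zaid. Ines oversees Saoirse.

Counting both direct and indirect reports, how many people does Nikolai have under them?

2

Nikolai directly manages Elif. Under Elif: Ade (1). That's 2 in total.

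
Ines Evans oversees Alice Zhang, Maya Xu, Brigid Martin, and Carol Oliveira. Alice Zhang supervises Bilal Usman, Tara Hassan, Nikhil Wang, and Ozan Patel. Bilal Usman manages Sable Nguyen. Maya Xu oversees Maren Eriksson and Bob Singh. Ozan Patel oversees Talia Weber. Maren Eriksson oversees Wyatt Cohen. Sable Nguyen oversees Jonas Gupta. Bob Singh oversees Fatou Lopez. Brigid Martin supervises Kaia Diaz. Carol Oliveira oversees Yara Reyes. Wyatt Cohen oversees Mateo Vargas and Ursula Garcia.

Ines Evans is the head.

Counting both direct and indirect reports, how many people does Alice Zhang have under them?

Alice Zhang directly manages Tara Hassan, Bilal Usman, Ozan Patel, Nikhil Wang. Tara Hassan has no reports. Under Bilal Usman: Sable Nguyen, Jonas Gupta (2). Under Ozan Patel: Talia Weber (1). Nikhil Wang has no reports. So Alice Zhang's organization is 4 direct reports plus everyone under them: 1 + 3 + 2 + 1 = 7.

7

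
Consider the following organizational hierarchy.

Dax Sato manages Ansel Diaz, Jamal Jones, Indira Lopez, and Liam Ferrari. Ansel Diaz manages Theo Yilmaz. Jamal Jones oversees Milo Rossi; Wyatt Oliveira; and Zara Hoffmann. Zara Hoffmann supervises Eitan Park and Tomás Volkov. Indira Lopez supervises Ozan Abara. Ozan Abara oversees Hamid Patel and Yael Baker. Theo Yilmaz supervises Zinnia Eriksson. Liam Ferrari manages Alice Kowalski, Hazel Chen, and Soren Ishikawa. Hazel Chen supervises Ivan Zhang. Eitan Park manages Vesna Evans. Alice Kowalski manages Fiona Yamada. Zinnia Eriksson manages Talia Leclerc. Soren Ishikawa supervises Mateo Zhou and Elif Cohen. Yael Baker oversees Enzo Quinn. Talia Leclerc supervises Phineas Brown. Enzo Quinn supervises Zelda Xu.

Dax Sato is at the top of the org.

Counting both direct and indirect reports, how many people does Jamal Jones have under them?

Jamal Jones directly manages Zara Hoffmann, Milo Rossi, Wyatt Oliveira. Under Zara Hoffmann: Eitan Park, Vesna Evans, Tomás Volkov (3). Milo Rossi has no reports. Wyatt Oliveira has no reports. So Jamal Jones's organization is 3 direct reports plus everyone under them: 4 + 1 + 1 = 6.

6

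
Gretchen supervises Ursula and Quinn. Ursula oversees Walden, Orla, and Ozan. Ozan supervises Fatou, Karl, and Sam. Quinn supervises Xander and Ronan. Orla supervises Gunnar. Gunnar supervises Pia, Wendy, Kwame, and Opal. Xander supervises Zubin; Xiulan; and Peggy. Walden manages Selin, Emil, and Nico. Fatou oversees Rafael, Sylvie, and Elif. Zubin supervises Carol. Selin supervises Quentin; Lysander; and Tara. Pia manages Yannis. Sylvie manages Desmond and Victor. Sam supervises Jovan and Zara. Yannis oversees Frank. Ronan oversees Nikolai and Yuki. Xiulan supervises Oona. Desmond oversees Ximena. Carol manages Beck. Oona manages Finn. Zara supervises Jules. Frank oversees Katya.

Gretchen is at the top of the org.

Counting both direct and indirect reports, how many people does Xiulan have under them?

2

Xiulan directly manages Oona. Under Oona: Finn (1). That's 2 in total.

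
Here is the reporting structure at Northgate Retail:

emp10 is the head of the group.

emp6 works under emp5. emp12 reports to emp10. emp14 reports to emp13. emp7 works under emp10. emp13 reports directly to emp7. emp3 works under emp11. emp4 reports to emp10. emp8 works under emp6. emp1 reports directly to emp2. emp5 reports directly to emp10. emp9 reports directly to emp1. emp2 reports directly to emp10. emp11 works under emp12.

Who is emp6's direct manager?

emp6 reports directly to emp5.

emp5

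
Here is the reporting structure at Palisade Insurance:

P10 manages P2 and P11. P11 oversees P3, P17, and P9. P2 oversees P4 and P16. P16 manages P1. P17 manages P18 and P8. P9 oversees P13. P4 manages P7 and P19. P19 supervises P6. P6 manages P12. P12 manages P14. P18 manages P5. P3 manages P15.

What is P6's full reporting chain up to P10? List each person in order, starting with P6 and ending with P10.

P6 reports to P19. P19 reports to P4. P4 reports to P2. P2 reports to P10. P10 is at the top.

P6 -> P19 -> P4 -> P2 -> P10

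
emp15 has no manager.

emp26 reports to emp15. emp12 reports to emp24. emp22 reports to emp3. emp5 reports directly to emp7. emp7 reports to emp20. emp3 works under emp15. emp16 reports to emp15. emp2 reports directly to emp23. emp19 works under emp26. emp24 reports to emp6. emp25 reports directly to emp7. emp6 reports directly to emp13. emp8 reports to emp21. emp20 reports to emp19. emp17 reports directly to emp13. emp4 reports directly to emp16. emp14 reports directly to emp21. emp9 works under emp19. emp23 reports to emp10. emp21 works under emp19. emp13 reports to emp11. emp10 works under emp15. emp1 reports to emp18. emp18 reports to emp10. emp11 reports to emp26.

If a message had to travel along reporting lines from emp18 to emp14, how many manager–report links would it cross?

emp18 is 2 levels below emp15, and emp14 is 4 levels below emp15 (their lowest common manager). The shortest path runs up from emp18 to emp15 and back down to emp14: 2 + 4 = 6 links.

6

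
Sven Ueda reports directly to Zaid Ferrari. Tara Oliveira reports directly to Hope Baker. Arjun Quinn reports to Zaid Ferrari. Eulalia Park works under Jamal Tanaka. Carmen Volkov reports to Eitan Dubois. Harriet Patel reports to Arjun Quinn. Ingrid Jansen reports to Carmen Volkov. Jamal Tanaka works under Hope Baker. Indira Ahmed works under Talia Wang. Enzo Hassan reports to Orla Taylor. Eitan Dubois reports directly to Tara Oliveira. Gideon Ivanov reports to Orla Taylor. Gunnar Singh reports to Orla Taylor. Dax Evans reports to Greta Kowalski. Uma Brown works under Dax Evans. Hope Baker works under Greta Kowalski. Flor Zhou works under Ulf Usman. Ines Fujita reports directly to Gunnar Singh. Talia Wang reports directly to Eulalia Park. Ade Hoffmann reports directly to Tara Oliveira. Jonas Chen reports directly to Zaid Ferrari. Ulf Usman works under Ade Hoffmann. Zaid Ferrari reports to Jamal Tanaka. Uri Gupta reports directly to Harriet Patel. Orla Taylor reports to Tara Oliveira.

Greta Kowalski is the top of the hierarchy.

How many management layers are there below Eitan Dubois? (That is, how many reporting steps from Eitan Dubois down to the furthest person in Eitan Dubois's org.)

2

The longest chain under Eitan Dubois runs Eitan Dubois → Carmen Volkov → Ingrid Jansen, which is 2 levels below Eitan Dubois.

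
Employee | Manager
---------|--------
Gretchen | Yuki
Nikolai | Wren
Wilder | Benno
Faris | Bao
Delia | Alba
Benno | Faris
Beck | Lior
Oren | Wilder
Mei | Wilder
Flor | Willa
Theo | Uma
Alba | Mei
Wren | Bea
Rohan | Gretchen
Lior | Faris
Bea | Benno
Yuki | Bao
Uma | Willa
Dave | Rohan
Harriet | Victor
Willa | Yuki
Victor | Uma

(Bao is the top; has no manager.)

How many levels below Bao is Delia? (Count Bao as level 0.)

Chain from Delia up to Bao: Delia → Alba → Mei → Wilder → Benno → Faris → Bao. That is 6 steps up, so Delia is 6 levels below Bao.

6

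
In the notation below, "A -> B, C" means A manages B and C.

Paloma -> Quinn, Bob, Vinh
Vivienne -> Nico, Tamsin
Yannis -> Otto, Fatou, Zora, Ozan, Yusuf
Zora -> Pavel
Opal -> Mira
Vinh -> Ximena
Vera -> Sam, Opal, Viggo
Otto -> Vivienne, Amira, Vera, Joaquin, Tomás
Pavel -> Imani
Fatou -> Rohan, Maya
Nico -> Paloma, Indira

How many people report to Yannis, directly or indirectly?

26

Yannis directly manages Otto, Fatou, Zora, Ozan, Yusuf. Under Otto: Tomás, Joaquin, Vera, Viggo, Opal, Mira, Sam, Amira, Vivienne, Tamsin, Nico, Indira, Paloma, Vinh, Ximena, Bob, Quinn (17). Under Fatou: Maya, Rohan (2). Under Zora: Pavel, Imani (2). Ozan has no reports. Yusuf has no reports. So Yannis's organization is 5 direct reports plus everyone under them: 18 + 3 + 3 + 1 + 1 = 26.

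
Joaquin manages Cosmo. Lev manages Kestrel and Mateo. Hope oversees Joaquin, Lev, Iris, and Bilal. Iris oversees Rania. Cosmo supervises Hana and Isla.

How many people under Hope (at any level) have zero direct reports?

6

The people in Hope's organization with no one reporting to them are Bilal, Rania, Mateo, Kestrel, Isla, Hana. That is 6.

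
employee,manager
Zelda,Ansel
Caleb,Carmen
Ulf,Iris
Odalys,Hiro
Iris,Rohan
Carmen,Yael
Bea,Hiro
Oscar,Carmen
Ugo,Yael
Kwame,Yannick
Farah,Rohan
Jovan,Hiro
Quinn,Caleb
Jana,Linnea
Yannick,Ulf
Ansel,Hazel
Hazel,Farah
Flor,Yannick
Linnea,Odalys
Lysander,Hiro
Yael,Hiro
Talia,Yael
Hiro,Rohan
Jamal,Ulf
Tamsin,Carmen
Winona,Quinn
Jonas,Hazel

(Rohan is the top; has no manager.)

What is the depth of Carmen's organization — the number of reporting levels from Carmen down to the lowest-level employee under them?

3

The longest chain under Carmen runs Carmen → Caleb → Quinn → Winona, which is 3 levels below Carmen.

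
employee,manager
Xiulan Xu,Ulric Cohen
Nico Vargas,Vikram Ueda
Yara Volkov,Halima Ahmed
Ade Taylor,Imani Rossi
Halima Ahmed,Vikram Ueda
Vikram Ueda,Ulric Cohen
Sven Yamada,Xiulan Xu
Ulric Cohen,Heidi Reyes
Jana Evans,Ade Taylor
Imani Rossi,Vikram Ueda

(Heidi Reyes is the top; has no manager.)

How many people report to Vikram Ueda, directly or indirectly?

6

Vikram Ueda directly manages Imani Rossi, Halima Ahmed, Nico Vargas. Under Imani Rossi: Ade Taylor, Jana Evans (2). Under Halima Ahmed: Yara Volkov (1). Nico Vargas has no reports. So Vikram Ueda's organization is 3 direct reports plus everyone under them: 3 + 2 + 1 = 6.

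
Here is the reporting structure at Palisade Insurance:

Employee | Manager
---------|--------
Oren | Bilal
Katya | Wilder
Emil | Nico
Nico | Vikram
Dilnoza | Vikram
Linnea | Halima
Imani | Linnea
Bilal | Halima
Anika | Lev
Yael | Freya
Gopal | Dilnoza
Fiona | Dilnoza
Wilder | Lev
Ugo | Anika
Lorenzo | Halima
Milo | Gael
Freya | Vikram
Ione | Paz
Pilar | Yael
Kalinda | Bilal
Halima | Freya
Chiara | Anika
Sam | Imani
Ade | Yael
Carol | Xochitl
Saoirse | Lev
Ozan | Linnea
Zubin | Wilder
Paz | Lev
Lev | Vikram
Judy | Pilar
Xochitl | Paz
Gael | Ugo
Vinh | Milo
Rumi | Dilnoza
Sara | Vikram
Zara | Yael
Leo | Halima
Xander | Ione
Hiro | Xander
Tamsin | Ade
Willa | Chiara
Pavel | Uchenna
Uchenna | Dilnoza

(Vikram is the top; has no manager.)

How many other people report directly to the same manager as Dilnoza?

4

Dilnoza reports to Vikram. Vikram's other direct reports are Lev, Freya, Sara, Nico — 4 peers.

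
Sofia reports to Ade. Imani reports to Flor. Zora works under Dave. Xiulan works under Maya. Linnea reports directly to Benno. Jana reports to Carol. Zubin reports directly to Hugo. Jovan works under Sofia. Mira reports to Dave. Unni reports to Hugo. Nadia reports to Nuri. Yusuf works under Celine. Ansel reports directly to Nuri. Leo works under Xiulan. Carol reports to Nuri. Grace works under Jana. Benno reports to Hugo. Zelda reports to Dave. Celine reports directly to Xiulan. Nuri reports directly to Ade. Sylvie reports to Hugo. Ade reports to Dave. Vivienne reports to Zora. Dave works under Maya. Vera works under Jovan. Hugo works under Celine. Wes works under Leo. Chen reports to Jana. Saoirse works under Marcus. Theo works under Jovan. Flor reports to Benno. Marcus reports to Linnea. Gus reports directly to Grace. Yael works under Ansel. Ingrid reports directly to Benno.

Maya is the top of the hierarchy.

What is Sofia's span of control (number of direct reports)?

1

Sofia directly manages Jovan. That is 1 direct report.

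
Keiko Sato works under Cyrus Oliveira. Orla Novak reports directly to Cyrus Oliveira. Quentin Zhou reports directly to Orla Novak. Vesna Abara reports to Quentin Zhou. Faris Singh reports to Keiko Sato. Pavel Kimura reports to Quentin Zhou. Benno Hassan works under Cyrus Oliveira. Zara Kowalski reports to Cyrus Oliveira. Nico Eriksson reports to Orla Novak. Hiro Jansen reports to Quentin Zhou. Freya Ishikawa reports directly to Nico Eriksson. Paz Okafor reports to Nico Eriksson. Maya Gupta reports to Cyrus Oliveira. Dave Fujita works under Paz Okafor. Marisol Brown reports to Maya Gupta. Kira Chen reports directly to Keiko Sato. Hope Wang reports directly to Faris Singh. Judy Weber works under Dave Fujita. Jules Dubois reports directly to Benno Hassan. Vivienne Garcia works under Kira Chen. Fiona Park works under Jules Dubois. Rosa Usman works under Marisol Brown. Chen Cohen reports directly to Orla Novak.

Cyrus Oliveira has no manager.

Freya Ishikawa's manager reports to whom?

Orla Novak

Freya Ishikawa reports to Nico Eriksson, and Nico Eriksson reports to Orla Novak. So Freya Ishikawa's skip-level manager is Orla Novak.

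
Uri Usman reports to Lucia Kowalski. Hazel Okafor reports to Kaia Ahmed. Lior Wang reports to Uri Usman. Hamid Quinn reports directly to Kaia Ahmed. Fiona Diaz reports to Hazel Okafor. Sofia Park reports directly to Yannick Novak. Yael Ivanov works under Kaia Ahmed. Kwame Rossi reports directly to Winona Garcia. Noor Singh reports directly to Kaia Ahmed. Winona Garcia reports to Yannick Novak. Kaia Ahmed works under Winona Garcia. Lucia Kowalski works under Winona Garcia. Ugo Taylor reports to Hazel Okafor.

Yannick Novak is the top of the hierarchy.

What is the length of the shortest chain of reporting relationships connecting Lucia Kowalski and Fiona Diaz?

4

Lucia Kowalski is 1 level below Winona Garcia, and Fiona Diaz is 3 levels below Winona Garcia (their lowest common manager). The shortest path runs up from Lucia Kowalski to Winona Garcia and back down to Fiona Diaz: 1 + 3 = 4 links.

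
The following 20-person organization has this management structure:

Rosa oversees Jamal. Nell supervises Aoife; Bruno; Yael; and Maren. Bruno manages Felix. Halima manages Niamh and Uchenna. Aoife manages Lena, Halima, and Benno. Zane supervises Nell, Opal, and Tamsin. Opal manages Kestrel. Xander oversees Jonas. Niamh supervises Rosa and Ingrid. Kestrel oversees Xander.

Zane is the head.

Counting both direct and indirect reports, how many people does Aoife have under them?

Aoife directly manages Halima, Lena, Benno. Under Halima: Uchenna, Niamh, Ingrid, Rosa, Jamal (5). Lena has no reports. Benno has no reports. So Aoife's organization is 3 direct reports plus everyone under them: 6 + 1 + 1 = 8.

8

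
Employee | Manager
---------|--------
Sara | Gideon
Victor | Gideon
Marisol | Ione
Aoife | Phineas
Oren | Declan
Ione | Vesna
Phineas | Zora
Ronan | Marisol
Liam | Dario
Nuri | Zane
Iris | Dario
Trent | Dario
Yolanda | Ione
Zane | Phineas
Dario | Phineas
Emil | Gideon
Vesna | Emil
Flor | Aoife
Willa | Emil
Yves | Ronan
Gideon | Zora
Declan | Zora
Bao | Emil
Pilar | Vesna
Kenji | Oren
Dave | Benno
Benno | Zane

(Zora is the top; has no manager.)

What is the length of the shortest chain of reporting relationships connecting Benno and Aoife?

3

Benno is 2 levels below Phineas, and Aoife is 1 level below Phineas (their lowest common manager). The shortest path runs up from Benno to Phineas and back down to Aoife: 2 + 1 = 3 links.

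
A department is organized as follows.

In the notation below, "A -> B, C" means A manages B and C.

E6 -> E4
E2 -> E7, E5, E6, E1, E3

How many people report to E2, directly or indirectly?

E2 directly manages E7, E5, E6, E1, E3. E7 has no reports. E5 has no reports. Under E6: E4 (1). E1 has no reports. E3 has no reports. So E2's organization is 5 direct reports plus everyone under them: 1 + 1 + 2 + 1 + 1 = 6.

6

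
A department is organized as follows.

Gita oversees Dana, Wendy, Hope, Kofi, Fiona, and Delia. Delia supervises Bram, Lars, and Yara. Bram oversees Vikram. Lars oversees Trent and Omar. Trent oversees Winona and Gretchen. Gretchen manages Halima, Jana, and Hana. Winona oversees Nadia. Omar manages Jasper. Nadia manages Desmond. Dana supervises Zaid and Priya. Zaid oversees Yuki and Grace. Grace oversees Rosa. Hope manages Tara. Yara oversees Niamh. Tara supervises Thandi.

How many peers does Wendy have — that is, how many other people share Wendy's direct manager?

5

Wendy reports to Gita. Gita's other direct reports are Delia, Kofi, Dana, Fiona, Hope — 5 peers.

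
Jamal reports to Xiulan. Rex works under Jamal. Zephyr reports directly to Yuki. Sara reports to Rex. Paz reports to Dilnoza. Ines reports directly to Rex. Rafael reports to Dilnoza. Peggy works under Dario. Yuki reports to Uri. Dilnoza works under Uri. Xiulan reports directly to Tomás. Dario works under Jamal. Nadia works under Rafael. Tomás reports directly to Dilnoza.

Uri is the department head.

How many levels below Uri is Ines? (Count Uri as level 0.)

6

Chain from Ines up to Uri: Ines → Rex → Jamal → Xiulan → Tomás → Dilnoza → Uri. That is 6 steps up, so Ines is 6 levels below Uri.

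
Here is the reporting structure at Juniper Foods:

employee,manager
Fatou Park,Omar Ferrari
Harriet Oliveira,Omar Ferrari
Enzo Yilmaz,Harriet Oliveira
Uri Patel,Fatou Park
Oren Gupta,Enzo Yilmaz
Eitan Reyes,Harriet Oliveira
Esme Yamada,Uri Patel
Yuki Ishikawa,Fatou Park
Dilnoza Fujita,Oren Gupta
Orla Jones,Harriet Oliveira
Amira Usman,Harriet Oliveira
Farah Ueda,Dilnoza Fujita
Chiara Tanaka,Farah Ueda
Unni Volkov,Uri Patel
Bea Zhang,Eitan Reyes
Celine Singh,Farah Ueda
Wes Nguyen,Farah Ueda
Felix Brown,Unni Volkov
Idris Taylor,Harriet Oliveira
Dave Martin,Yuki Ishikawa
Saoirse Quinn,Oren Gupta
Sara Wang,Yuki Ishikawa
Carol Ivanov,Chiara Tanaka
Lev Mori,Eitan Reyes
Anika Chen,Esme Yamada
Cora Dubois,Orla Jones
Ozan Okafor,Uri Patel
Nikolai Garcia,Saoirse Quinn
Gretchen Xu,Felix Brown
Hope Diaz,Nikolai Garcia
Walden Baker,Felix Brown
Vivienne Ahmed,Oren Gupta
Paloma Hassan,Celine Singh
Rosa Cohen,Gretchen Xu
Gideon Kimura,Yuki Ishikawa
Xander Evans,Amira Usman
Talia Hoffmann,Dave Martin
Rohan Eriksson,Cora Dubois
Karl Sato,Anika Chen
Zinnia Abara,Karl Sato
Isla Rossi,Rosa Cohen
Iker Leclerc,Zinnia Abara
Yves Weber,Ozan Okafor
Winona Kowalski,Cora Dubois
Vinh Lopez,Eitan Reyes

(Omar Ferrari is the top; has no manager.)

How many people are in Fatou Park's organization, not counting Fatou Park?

19

Fatou Park directly manages Uri Patel, Yuki Ishikawa. Under Uri Patel: Ozan Okafor, Yves Weber, Unni Volkov, Felix Brown, Walden Baker, Gretchen Xu, Rosa Cohen, Isla Rossi, Esme Yamada, Anika Chen, Karl Sato, Zinnia Abara, Iker Leclerc (13). Under Yuki Ishikawa: Gideon Kimura, Sara Wang, Dave Martin, Talia Hoffmann (4). So Fatou Park's organization is 2 direct reports plus everyone under them: 14 + 5 = 19.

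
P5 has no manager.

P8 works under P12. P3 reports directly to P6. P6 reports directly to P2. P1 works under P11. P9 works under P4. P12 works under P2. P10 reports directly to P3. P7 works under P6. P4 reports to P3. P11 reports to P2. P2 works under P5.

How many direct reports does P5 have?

P5 directly manages P2. That is 1 direct report.

1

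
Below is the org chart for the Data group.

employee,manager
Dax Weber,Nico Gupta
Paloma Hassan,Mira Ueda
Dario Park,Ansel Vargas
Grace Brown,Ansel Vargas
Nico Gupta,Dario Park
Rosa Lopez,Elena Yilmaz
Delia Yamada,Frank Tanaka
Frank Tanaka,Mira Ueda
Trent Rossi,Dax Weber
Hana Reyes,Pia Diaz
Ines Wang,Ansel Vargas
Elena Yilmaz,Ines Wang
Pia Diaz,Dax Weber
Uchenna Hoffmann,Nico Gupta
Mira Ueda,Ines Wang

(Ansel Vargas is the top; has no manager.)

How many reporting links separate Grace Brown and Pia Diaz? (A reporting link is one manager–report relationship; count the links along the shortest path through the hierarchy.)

Grace Brown is 1 level below Ansel Vargas, and Pia Diaz is 4 levels below Ansel Vargas (their lowest common manager). The shortest path runs up from Grace Brown to Ansel Vargas and back down to Pia Diaz: 1 + 4 = 5 links.

5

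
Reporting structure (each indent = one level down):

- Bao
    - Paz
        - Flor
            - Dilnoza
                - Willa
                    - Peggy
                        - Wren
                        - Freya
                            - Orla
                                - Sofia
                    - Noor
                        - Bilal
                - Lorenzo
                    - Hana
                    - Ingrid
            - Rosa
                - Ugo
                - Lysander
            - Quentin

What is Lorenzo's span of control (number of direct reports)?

Lorenzo directly manages Hana, Ingrid. That is 2 direct reports.

2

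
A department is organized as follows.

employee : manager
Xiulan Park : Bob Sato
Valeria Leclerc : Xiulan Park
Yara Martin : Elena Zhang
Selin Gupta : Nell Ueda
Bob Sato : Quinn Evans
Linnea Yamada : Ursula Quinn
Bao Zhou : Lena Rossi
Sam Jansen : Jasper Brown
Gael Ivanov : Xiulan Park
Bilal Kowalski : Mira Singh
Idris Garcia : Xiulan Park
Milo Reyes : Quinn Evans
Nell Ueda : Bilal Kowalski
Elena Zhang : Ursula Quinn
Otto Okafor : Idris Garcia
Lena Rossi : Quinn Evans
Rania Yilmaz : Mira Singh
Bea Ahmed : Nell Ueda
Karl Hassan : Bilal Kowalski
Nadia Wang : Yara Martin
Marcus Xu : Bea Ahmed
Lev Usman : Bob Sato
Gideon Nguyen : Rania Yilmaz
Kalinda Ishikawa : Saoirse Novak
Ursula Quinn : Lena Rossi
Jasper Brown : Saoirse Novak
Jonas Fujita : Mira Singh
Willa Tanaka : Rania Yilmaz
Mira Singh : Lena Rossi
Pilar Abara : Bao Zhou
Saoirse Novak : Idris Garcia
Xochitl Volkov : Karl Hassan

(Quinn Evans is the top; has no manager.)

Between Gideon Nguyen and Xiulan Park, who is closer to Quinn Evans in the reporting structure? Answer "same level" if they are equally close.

Gideon Nguyen is 4 levels below Quinn Evans; Xiulan Park is 2. Xiulan Park is higher.

Xiulan Park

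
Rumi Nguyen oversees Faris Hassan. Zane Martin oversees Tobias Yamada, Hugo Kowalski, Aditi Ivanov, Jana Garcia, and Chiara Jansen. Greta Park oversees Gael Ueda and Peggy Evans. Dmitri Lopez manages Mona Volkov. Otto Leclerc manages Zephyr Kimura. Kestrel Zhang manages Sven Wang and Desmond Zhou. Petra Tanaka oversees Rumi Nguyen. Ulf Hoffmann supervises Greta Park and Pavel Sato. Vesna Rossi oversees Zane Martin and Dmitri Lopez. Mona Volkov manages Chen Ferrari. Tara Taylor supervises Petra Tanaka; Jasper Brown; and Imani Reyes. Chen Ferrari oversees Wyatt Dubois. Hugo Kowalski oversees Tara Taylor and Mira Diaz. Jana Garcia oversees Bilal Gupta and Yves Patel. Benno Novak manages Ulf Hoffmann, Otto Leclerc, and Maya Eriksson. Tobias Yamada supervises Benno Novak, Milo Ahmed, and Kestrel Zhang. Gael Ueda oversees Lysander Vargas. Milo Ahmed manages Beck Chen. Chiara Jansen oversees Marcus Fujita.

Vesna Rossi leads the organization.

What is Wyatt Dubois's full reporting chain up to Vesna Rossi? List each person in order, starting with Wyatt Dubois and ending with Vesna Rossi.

Wyatt Dubois -> Chen Ferrari -> Mona Volkov -> Dmitri Lopez -> Vesna Rossi

Wyatt Dubois reports to Chen Ferrari. Chen Ferrari reports to Mona Volkov. Mona Volkov reports to Dmitri Lopez. Dmitri Lopez reports to Vesna Rossi. Vesna Rossi is at the top.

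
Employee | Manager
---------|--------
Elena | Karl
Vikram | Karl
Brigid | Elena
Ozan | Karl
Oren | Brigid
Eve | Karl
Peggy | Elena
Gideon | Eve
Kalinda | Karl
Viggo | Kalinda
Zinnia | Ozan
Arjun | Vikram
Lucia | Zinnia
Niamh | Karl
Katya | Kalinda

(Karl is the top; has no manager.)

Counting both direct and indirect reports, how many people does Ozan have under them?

Ozan directly manages Zinnia. Under Zinnia: Lucia (1). That's 2 in total.

2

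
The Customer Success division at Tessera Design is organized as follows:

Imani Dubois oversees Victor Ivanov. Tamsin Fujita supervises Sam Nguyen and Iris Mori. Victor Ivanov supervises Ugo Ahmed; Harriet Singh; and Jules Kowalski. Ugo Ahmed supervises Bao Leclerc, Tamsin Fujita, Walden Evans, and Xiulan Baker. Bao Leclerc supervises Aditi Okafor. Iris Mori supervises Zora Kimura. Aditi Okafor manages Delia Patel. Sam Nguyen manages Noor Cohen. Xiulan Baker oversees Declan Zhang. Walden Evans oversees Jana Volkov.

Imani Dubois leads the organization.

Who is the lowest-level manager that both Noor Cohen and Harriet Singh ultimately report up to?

Noor Cohen's chain of managers is Sam Nguyen, Tamsin Fujita, Ugo Ahmed, Victor Ivanov, Imani Dubois. Harriet Singh's chain of managers is Victor Ivanov, Imani Dubois. The first manager that appears in both chains is Victor Ivanov.

Victor Ivanov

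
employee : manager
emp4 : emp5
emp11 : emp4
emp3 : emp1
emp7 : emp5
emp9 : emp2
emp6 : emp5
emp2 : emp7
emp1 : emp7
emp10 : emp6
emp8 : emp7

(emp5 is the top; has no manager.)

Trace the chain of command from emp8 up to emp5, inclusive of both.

emp8 reports to emp7. emp7 reports to emp5. emp5 is at the top.

emp8 -> emp7 -> emp5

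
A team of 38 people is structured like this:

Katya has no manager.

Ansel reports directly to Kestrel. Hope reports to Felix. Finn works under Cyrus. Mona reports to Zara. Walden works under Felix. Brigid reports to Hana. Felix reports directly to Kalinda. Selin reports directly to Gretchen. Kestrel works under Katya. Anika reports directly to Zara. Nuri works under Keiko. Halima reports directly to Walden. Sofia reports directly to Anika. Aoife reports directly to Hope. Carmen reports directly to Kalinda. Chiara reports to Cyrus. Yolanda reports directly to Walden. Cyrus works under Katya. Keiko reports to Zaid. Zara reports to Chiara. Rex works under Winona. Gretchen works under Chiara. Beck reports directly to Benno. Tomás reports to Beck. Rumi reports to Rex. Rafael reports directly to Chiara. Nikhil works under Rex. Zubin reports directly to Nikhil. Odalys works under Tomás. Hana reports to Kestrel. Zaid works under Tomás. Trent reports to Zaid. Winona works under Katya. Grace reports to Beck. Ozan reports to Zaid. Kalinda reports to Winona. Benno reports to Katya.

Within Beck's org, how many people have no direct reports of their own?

5

The people in Beck's organization with no one reporting to them are Grace, Odalys, Trent, Ozan, Nuri. That is 5.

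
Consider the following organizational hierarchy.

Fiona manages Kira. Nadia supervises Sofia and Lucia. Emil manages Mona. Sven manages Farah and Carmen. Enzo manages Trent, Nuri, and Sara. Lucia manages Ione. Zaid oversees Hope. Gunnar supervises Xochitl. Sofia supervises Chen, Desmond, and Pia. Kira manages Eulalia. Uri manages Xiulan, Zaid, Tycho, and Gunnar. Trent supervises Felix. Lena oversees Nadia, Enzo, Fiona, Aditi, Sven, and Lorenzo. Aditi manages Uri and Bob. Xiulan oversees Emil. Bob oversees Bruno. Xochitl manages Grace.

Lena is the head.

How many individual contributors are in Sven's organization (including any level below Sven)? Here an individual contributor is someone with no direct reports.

2

The people in Sven's organization with no one reporting to them are Carmen, Farah. That is 2.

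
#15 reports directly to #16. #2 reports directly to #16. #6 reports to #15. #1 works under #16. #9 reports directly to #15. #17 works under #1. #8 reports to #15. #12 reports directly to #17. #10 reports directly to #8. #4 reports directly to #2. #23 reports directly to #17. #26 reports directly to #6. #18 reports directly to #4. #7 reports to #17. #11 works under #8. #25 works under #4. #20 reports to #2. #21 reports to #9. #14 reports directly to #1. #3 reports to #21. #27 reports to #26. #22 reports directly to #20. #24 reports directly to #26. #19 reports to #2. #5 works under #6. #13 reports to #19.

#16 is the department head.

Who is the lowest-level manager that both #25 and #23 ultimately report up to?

#16

#25's chain of managers is #4, #2, #16. #23's chain of managers is #17, #1, #16. The first manager that appears in both chains is #16.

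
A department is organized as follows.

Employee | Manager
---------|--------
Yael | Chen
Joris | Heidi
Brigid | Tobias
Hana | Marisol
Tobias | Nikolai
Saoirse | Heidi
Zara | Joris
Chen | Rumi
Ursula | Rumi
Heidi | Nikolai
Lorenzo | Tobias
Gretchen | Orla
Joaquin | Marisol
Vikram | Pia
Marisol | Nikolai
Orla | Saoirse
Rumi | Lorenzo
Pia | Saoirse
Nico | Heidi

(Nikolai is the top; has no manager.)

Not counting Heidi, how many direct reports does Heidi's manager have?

Heidi reports to Nikolai. Nikolai's other direct reports are Tobias, Marisol — 2 peers.

2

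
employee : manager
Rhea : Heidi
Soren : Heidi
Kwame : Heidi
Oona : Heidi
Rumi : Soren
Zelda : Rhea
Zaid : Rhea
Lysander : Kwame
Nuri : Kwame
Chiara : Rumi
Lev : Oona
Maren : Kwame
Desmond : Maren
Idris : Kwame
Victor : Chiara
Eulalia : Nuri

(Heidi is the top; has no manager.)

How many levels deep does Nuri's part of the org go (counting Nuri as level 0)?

1

The longest chain under Nuri runs Nuri → Eulalia, which is 1 level below Nuri.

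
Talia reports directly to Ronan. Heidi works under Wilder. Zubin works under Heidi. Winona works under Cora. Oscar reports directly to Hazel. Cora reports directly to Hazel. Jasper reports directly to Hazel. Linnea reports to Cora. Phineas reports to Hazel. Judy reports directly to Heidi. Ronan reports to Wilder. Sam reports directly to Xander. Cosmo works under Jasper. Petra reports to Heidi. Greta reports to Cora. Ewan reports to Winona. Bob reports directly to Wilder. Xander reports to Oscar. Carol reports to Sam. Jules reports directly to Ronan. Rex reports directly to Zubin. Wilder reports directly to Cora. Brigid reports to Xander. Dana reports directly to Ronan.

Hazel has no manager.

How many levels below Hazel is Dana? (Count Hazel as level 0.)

Chain from Dana up to Hazel: Dana → Ronan → Wilder → Cora → Hazel. That is 4 steps up, so Dana is 4 levels below Hazel.

4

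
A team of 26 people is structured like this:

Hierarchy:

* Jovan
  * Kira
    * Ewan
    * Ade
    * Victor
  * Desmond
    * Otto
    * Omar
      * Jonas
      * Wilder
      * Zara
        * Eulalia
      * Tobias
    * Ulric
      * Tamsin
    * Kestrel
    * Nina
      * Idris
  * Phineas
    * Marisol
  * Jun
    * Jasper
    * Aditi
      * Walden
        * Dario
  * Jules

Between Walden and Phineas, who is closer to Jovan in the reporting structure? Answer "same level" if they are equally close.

Phineas

Walden is 3 levels below Jovan; Phineas is 1. Phineas is higher.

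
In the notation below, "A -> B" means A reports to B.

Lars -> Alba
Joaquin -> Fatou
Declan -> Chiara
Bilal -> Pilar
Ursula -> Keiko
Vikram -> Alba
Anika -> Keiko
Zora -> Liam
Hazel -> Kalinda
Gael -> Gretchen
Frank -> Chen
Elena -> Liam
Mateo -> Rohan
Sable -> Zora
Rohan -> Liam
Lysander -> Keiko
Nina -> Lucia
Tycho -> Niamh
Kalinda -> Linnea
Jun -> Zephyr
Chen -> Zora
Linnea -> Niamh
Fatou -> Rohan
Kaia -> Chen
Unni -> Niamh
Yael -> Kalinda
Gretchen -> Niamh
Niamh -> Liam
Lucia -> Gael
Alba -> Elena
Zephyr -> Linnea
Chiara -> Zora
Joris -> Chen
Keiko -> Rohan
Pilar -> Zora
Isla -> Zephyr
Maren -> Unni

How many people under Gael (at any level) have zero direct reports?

1

The only person in Gael's organization with no one reporting to them is Nina. That is 1.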